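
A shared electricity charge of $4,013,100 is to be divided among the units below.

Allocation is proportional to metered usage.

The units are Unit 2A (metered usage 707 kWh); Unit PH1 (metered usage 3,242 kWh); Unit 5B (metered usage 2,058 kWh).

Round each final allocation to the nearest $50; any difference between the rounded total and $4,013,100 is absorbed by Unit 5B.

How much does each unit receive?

Combined metered usage = 6,007.
Pro-rata amounts: Unit 2A 707/6,007 × $4,013,100 = 472,325.90; Unit PH1 3,242/6,007 × $4,013,100 = 2,165,884.83; Unit 5B 2,058/6,007 × $4,013,100 = 1,374,889.26.
Rounded to nearest $50: Unit 2A $472,350; Unit PH1 $2,165,900; Unit 5B $1,374,900. Sum = $4,013,150.
Difference $4,013,100 − $4,013,150 = −$50 applied to Unit 5B: Unit 5B becomes $1,374,850.

Unit 2A: $472,350 · Unit PH1: $2,165,900 · Unit 5B: $1,374,850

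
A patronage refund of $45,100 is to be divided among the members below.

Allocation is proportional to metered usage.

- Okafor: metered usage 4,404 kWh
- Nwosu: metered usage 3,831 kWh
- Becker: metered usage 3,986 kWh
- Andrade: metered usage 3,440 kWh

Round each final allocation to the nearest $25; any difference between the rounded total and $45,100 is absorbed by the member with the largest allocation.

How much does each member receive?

Okafor: $12,700 | Nwosu: $11,025 | Becker: $11,475 | Andrade: $9,900

Combined metered usage = 15,661.
Pro-rata amounts: Okafor 4,404/15,661 × $45,100 = 12,682.49; Nwosu 3,831/15,661 × $45,100 = 11,032.38; Becker 3,986/15,661 × $45,100 = 11,478.74; Andrade 3,440/15,661 × $45,100 = 9,906.39.
Rounded to nearest $25: Okafor $12,675; Nwosu $11,025; Becker $11,475; Andrade $9,900. Sum = $45,075.
Difference $45,100 − $45,075 = +$25 applied to largest allocation (Okafor): Okafor becomes $12,700.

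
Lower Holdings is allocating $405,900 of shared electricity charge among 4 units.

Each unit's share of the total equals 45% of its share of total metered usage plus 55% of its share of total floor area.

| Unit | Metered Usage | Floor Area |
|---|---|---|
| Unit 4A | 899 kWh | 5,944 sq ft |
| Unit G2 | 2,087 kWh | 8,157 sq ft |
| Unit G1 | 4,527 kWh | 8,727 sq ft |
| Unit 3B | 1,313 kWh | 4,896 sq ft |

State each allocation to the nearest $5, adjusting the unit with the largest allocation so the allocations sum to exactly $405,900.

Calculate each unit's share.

Totals — metered usage 8,826, floor area 27,724.
Composite weights (45% metered usage + 55% floor area): Unit 4A 0.1638; Unit G2 0.2682; Unit G1 0.4039; Unit 3B 0.1641.
Pro-rata amounts: Unit 4A 66,468.42; Unit G2 108,874.19; Unit G1 163,960.12; Unit 3B 66,597.27.
After rounding ($5): Unit 4A $66,470; Unit G2 $108,875; Unit G1 $163,960; Unit 3B $66,595. Sum = $405,900.
Sum already equals the total — no adjustment.

Unit 4A: $66,470 · Unit G2: $108,875 · Unit G1: $163,960 · Unit 3B: $66,595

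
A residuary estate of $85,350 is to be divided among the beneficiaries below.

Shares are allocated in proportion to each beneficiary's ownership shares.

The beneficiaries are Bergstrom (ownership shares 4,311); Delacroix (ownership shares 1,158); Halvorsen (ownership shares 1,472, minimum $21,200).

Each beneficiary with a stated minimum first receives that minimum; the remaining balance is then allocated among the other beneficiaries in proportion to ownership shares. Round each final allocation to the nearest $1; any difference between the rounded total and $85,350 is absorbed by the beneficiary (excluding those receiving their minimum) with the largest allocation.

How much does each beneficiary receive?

Bergstrom: $50,567 · Delacroix: $13,583 · Halvorsen: $21,200

Minimums first: Halvorsen $21,200. Residual $64,150.
Residual split over remaining ownership shares 5,469: Bergstrom 50,566.95 → $50,567; Delacroix 13,583.05 → $13,583.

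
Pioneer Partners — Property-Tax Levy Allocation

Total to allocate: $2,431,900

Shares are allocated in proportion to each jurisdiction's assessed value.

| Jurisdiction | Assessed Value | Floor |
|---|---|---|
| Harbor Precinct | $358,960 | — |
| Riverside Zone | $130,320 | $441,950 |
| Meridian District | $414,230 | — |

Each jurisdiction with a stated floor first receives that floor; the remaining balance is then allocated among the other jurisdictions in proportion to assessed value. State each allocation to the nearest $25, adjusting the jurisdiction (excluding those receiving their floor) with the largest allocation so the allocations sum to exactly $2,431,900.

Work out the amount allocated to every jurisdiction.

Harbor Precinct: $923,850; Riverside Zone: $441,950; Meridian District: $1,066,100

Guaranteed amounts: Riverside Zone $441,950. Remaining pool $1,989,950.
Remaining pool split over remaining assessed value 773,190: Harbor Precinct 923,851.13 → $923,850; Meridian District 1,066,098.87 → $1,066,100.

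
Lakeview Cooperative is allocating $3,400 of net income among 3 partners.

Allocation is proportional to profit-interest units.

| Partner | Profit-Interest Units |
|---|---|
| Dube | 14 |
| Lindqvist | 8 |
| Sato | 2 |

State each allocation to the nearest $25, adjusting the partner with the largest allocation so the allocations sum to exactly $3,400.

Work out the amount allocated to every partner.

Total profit-interest units = 24.
Unrounded shares: Dube 14/24 × $3,400 = 1,983.33; Lindqvist 8/24 × $3,400 = 1,133.33; Sato 2/24 × $3,400 = 283.33.
Rounded to nearest $25: Dube $1,975; Lindqvist $1,125; Sato $275. Sum = $3,375.
Difference $3,400 − $3,375 = +$25 applied to largest allocation (Dube): Dube becomes $2,000.

Dube: $2,000; Lindqvist: $1,125; Sato: $275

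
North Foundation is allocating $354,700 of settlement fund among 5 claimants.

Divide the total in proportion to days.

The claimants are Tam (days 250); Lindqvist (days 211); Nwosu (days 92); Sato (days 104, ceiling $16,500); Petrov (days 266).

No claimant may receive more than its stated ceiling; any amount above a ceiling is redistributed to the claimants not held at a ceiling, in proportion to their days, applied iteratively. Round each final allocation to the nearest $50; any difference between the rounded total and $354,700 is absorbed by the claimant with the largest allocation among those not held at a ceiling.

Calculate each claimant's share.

Total days = 923.
Unconstrained shares: Tam 96,072.59; Lindqvist 81,085.27; Nwosu 35,354.71; Sato 39,966.20; Petrov 102,221.24.
Cap binds for Sato ($16,500); remaining pool $338,200 reallocated over remaining days 819.
Redistributed shares: Tam 103,235.65 → $103,250; Lindqvist 87,130.89 → $87,150; Nwosu 37,990.72 → $38,000; Petrov 109,842.74 → $109,850.
Rounding difference −$50 applied to Petrov → $109,800.

Tam: $103,250 · Lindqvist: $87,150 · Nwosu: $38,000 · Sato: $16,500 · Petrov: $109,800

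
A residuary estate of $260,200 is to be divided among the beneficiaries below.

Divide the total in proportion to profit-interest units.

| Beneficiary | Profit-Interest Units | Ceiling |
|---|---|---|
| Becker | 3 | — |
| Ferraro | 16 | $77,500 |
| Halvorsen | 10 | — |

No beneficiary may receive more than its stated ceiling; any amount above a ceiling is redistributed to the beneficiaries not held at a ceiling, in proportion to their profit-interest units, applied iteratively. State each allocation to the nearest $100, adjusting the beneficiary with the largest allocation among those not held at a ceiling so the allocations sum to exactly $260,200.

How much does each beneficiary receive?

Becker: $42,200; Ferraro: $77,500; Halvorsen: $140,500

Combined profit-interest units = 29.
Pro-rata shares before constraints: Becker 26,917.24; Ferraro 143,558.62; Halvorsen 89,724.14.
Capped: Ferraro ($77,500); remaining pool $182,700 reallocated over remaining profit-interest units 13.
Shares after redistribution: Becker 42,161.54 → $42,200; Halvorsen 140,538.46 → $140,500.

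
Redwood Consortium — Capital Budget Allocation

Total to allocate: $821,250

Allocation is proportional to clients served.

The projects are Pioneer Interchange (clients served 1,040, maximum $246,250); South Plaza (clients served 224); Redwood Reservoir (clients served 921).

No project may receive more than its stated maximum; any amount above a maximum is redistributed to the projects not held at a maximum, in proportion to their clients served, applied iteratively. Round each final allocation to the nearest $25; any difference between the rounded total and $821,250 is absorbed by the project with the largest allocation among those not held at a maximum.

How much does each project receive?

Clients served total: 2,185.
Proportional shares (ignoring caps): Pioneer Interchange 390,892.45; South Plaza 84,192.22; Redwood Reservoir 346,165.33.
Cap binds for Pioneer Interchange ($246,250); balance $575,000 reallocated over remaining clients served 1,145.
Shares after redistribution: South Plaza 112,489.08 → $112,500; Redwood Reservoir 462,510.92 → $462,500.

Pioneer Interchange: $246,250 · South Plaza: $112,500 · Redwood Reservoir: $462,500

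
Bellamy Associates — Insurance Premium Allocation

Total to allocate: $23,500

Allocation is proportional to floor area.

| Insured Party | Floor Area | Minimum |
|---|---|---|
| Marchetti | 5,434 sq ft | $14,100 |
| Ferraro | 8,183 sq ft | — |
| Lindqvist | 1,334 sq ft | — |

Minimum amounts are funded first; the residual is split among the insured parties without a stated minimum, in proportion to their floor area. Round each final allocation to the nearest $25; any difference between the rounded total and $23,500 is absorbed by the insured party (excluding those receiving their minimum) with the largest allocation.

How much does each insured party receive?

Minimums first: Marchetti $14,100. Remaining pool $9,400.
Remaining pool split over remaining floor area 9,517: Ferraro 8,082.40 → $8,075; Lindqvist 1,317.60 → $1,325.

Marchetti: $14,100; Ferraro: $8,075; Lindqvist: $1,325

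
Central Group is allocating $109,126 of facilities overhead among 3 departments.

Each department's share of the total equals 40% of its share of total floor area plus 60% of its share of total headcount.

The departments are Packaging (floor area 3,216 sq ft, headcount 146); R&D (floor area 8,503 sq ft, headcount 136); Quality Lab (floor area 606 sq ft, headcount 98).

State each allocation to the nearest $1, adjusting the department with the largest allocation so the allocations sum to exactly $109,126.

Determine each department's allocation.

Totals — floor area 12,325, headcount 380.
Combined weights (40% floor area + 60% headcount): Packaging 0.3349; R&D 0.4907; Quality Lab 0.1744.
Proportional shares: Packaging 36,546.25; R&D 53,547.72; Quality Lab 19,032.03.
Rounded to nearest $1: Packaging $36,546; R&D $53,548; Quality Lab $19,032. Sum = $109,126.
No rounding difference to absorb.

Packaging: $36,546 · R&D: $53,548 · Quality Lab: $19,032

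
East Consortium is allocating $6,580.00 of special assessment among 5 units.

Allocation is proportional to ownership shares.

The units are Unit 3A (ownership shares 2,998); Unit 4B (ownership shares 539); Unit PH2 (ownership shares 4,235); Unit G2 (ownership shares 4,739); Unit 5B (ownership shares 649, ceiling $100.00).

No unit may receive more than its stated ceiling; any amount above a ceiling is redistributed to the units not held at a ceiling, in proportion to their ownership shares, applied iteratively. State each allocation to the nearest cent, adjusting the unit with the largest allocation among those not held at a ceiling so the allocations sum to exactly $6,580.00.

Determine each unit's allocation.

Combined ownership shares = 13,160.
Proportional shares (ignoring caps): Unit 3A 1,499.0000; Unit 4B 269.5000; Unit PH2 2,117.5000; Unit G2 2,369.5000; Unit 5B 324.5000.
Cap binds for Unit 5B ($100.00); remaining pool $6,480.00 reallocated over remaining ownership shares 12,511.
Remaining shares: Unit 3A 1,552.7967 → $1,552.80; Unit 4B 279.1719 → $279.17; Unit PH2 2,193.4937 → $2,193.49; Unit G2 2,454.5376 → $2,454.54.

Unit 3A: $1,552.80 · Unit 4B: $279.17 · Unit PH2: $2,193.49 · Unit G2: $2,454.54 · Unit 5B: $100.00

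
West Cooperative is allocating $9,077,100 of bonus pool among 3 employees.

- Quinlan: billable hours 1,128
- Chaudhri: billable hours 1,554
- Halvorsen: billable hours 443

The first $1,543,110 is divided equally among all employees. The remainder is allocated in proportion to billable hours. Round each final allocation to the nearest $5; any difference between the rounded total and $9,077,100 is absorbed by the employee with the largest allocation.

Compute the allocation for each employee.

$1,543,110 shared equally gives $514,370 per employee.
Remainder $7,533,990 by billable hours (total 3,125): Quinlan 2,719,469.03 → $2,719,470; Chaudhri 3,746,502.55 → $3,746,505; Halvorsen 1,068,018.42 → $1,068,020.
Rounding difference −$5 on remainder applied to Chaudhri.
Totals: Quinlan $514,370 + $2,719,470 = $3,233,840; Chaudhri $514,370 + $3,746,500 = $4,260,870; Halvorsen $514,370 + $1,068,020 = $1,582,390.

Quinlan: $3,233,840; Chaudhri: $4,260,870; Halvorsen: $1,582,390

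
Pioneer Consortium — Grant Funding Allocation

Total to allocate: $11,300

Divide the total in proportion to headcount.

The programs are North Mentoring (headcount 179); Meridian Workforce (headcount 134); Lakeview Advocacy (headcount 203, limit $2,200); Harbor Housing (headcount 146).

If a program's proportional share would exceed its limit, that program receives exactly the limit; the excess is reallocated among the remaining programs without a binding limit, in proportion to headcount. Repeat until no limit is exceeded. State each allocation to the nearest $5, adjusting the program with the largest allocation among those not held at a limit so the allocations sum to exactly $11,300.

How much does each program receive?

North Mentoring: $3,550; Meridian Workforce: $2,655; Lakeview Advocacy: $2,200; Harbor Housing: $2,895

Sum of headcount: 662.
Pro-rata shares before constraints: North Mentoring 3,055.44; Meridian Workforce 2,287.31; Lakeview Advocacy 3,465.11; Harbor Housing 2,492.15.
Cap binds for Lakeview Advocacy ($2,200); residual $9,100 reallocated over remaining headcount 459.
Remaining shares: North Mentoring 3,548.80 → $3,550; Meridian Workforce 2,656.64 → $2,655; Harbor Housing 2,894.55 → $2,895.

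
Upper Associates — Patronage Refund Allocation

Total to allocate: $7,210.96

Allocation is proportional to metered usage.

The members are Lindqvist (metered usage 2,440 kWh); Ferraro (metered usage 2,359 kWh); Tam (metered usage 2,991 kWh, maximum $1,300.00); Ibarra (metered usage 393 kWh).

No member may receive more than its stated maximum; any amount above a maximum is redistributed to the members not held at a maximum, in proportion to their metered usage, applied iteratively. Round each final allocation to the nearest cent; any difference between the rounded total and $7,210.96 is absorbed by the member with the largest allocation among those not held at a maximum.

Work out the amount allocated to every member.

Combined metered usage = 8,183.
Proportional shares (ignoring caps): Lindqvist 2,150.1579; Ferraro 2,078.7797; Tam 2,635.7059; Ibarra 346.3164.
Held at cap: Tam ($1,300.00); balance $5,910.96 reallocated over remaining metered usage 5,192.
Remaining shares: Lindqvist 2,777.8780 → $2,777.88; Ferraro 2,685.6615 → $2,685.66; Ibarra 447.4205 → $447.42.

Lindqvist: $2,777.88; Ferraro: $2,685.66; Tam: $1,300.00; Ibarra: $447.42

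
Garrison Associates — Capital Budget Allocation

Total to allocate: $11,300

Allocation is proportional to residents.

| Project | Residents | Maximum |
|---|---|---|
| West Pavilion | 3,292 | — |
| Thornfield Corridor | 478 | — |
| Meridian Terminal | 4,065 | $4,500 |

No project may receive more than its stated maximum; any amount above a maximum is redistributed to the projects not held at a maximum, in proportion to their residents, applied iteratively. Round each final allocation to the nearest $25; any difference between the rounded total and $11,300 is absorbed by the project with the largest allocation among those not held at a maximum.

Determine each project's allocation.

Residents total: 7,835.
Pro-rata shares before constraints: West Pavilion 4,747.87; Thornfield Corridor 689.39; Meridian Terminal 5,862.73.
Held at cap: Meridian Terminal ($4,500); remaining pool $6,800 reallocated over remaining residents 3,770.
Redistributed shares: West Pavilion 5,937.82 → $5,950; Thornfield Corridor 862.18 → $850.

West Pavilion: $5,950 · Thornfield Corridor: $850 · Meridian Terminal: $4,500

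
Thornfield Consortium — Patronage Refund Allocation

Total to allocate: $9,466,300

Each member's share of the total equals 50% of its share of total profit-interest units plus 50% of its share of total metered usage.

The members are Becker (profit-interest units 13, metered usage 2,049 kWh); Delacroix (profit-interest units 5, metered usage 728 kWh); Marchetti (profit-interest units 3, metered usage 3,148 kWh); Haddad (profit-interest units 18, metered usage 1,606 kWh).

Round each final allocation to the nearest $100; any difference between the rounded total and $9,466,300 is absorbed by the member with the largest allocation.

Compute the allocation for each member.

Profit-interest units total 39; metered usage total 7,531.
Composite weights (50% profit-interest units + 50% metered usage): Becker 0.3027; Delacroix 0.1124; Marchetti 0.2475; Haddad 0.3374.
Raw shares: Becker 2,865,490.45; Delacroix 1,064,354.03; Marchetti 2,342,571.56; Haddad 3,193,883.96.
At nearest $100: Becker $2,865,500; Delacroix $1,064,400; Marchetti $2,342,600; Haddad $3,193,900. Sum = $9,466,400.
Difference $9,466,300 − $9,466,400 = −$100 applied to largest allocation (Haddad): Haddad becomes $3,193,800.

Becker: $2,865,500; Delacroix: $1,064,400; Marchetti: $2,342,600; Haddad: $3,193,800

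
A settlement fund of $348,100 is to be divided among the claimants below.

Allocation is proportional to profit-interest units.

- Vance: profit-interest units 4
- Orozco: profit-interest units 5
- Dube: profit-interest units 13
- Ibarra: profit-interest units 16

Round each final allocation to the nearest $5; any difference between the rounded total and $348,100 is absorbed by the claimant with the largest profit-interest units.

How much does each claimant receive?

Vance: $36,640; Orozco: $45,805; Dube: $119,085; Ibarra: $146,570

Total profit-interest units = 4 + 5 + 13 + 16 = 38.
Unrounded shares: Vance 36,642.11; Orozco 45,802.63; Dube 119,086.84; Ibarra 146,568.42.
After rounding ($5): Vance $36,640; Orozco $45,805; Dube $119,085; Ibarra $146,570. Sum = $348,100.
Rounded total matches; no reconciliation needed.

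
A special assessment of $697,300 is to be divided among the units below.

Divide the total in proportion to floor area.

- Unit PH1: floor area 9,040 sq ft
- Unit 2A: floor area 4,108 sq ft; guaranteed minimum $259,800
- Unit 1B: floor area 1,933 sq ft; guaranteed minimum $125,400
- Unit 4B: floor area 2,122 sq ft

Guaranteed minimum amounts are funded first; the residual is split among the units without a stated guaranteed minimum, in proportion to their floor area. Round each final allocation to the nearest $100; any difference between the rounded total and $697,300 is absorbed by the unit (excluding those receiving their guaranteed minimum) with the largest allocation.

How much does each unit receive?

Fund the minimums — Unit 2A $259,800; Unit 1B $125,400. Remaining pool $312,100.
Remaining pool split over remaining floor area 11,162: Unit PH1 252,766.89 → $252,800; Unit 4B 59,333.11 → $59,300.

Unit PH1: $252,800 | Unit 2A: $259,800 | Unit 1B: $125,400 | Unit 4B: $59,300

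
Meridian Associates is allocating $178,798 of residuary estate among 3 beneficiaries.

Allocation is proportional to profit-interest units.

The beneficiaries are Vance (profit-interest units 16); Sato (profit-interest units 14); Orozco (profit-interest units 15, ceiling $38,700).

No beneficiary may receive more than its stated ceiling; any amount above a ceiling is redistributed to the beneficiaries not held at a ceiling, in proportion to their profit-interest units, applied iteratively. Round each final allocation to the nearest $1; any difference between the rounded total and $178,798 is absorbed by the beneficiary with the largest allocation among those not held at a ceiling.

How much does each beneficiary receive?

Vance: $74,719 · Sato: $65,379 · Orozco: $38,700

Profit-interest units total: 45.
Pro-rata shares before constraints: Vance 63,572.62; Sato 55,626.04; Orozco 59,599.33.
Cap binds for Orozco ($38,700); residual $140,098 reallocated over remaining profit-interest units 30.
Shares after redistribution: Vance 74,718.93 → $74,719; Sato 65,379.07 → $65,379.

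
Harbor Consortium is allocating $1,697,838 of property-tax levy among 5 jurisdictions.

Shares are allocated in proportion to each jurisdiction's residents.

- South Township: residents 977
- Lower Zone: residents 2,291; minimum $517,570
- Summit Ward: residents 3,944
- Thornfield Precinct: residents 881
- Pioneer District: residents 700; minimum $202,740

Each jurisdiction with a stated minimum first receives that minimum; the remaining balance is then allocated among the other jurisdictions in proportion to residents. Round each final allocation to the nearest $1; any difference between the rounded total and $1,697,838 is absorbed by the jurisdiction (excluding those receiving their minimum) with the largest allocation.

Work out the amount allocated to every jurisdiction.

Fund the minimums — Lower Zone $517,570; Pioneer District $202,740. Residual $977,528.
Residual split over remaining residents 5,802: South Township 164,606.15 → $164,606; Summit Ward 664,489.91 → $664,490; Thornfield Precinct 148,431.95 → $148,432.

South Township: $164,606 · Lower Zone: $517,570 · Summit Ward: $664,490 · Thornfield Precinct: $148,432 · Pioneer District: $202,740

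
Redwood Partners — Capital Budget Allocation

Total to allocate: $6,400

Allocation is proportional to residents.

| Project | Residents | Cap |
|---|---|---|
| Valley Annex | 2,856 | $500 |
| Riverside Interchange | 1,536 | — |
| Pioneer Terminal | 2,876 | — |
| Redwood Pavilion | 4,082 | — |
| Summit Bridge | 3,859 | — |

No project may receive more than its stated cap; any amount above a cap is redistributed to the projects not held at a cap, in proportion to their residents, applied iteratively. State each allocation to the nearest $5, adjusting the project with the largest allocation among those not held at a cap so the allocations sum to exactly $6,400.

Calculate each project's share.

Valley Annex: $500; Riverside Interchange: $735; Pioneer Terminal: $1,375; Redwood Pavilion: $1,945; Summit Bridge: $1,845

Residents total: 15,209.
Proportional shares (ignoring caps): Valley Annex 1,201.81; Riverside Interchange 646.35; Pioneer Terminal 1,210.23; Redwood Pavilion 1,717.72; Summit Bridge 1,623.88.
Cap binds for Valley Annex ($500); balance $5,900 reallocated over remaining residents 12,353.
Shares after redistribution: Riverside Interchange 733.62 → $735; Pioneer Terminal 1,373.63 → $1,375; Redwood Pavilion 1,949.63 → $1,950; Summit Bridge 1,843.12 → $1,845.
Rounding difference −$5 applied to Redwood Pavilion → $1,945.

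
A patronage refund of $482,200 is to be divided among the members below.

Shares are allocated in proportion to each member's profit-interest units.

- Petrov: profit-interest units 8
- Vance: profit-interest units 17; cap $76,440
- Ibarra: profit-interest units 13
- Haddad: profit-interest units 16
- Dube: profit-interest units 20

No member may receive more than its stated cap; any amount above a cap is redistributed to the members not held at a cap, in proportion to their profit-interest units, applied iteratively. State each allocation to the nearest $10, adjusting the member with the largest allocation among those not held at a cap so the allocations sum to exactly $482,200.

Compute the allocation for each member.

Petrov: $56,950 · Vance: $76,440 · Ibarra: $92,540 · Haddad: $113,900 · Dube: $142,370

Sum of profit-interest units: 74.
Proportional shares (ignoring caps): Petrov 52,129.73; Vance 110,775.68; Ibarra 84,710.81; Haddad 104,259.46; Dube 130,324.32.
Cap binds for Vance ($76,440); remaining pool $405,760 reallocated over remaining profit-interest units 57.
Shares after redistribution: Petrov 56,948.77 → $56,950; Ibarra 92,541.75 → $92,540; Haddad 113,897.54 → $113,900; Dube 142,371.93 → $142,370.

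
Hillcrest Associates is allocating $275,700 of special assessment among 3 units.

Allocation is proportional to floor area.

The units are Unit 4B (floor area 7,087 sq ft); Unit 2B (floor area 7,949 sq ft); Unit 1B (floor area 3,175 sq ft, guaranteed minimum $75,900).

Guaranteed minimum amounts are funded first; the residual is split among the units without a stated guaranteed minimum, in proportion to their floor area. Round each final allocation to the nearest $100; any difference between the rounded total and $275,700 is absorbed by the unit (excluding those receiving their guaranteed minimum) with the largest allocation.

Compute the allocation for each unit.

Unit 4B: $94,200 | Unit 2B: $105,600 | Unit 1B: $75,900

Fund the minimums — Unit 1B $75,900. Residual $199,800.
Residual split over remaining floor area 15,036: Unit 4B 94,172.83 → $94,200; Unit 2B 105,627.17 → $105,600.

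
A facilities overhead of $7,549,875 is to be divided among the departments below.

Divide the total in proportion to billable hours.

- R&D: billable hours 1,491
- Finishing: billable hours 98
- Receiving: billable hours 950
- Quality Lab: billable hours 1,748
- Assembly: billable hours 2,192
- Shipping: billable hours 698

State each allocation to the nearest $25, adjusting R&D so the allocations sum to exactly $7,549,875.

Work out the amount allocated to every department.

Sum of billable hours: 7,177.
Unrounded shares: R&D 1,491/7,177 × $7,549,875 = 1,568,463.65; Finishing 98/7,177 × $7,549,875 = 103,091.51; Receiving 950/7,177 × $7,549,875 = 999,356.45; Quality Lab 1,748/7,177 × $7,549,875 = 1,838,815.87; Assembly 2,192/7,177 × $7,549,875 = 2,305,883.52; Shipping 698/7,177 × $7,549,875 = 734,264.00.
Rounded to nearest $25: R&D $1,568,475; Finishing $103,100; Receiving $999,350; Quality Lab $1,838,825; Assembly $2,305,875; Shipping $734,275. Sum = $7,549,900.
Difference $7,549,875 − $7,549,900 = −$25 applied to R&D: R&D becomes $1,568,450.

R&D: $1,568,450 · Finishing: $103,100 · Receiving: $999,350 · Quality Lab: $1,838,825 · Assembly: $2,305,875 · Shipping: $734,275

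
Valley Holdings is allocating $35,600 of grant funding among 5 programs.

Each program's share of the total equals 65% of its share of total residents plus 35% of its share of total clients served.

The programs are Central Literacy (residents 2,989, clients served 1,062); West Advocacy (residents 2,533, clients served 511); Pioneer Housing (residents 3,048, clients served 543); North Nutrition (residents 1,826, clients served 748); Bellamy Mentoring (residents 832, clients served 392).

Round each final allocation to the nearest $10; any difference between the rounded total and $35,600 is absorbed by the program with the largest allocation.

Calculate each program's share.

Totals — residents 11,228, clients served 3,256.
Composite weights (65% residents + 35% clients served): Central Literacy 0.2872; West Advocacy 0.2016; Pioneer Housing 0.2348; North Nutrition 0.1861; Bellamy Mentoring 0.0903.
Unrounded shares: Central Literacy 10,224.13; West Advocacy 7,175.79; Pioneer Housing 8,359.62; North Nutrition 6,625.67; Bellamy Mentoring 3,214.78.
After rounding ($10): Central Literacy $10,220; West Advocacy $7,180; Pioneer Housing $8,360; North Nutrition $6,630; Bellamy Mentoring $3,210. Sum = $35,600.
No rounding difference to absorb.

Central Literacy: $10,220 | West Advocacy: $7,180 | Pioneer Housing: $8,360 | North Nutrition: $6,630 | Bellamy Mentoring: $3,210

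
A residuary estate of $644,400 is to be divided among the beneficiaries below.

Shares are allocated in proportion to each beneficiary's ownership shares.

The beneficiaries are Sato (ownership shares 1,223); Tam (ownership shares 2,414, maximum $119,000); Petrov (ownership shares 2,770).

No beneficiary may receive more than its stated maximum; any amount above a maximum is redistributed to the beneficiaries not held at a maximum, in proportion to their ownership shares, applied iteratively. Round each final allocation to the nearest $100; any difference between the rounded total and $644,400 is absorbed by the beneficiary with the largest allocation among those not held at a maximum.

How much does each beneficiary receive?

Sato: $160,900 · Tam: $119,000 · Petrov: $364,500

Sum of ownership shares: 6,407.
Proportional shares (ignoring caps): Sato 123,006.27; Tam 242,794.07; Petrov 278,599.66.
Capped: Tam ($119,000); balance $525,400 reallocated over remaining ownership shares 3,993.
Shares after redistribution: Sato 160,922.66 → $160,900; Petrov 364,477.34 → $364,500.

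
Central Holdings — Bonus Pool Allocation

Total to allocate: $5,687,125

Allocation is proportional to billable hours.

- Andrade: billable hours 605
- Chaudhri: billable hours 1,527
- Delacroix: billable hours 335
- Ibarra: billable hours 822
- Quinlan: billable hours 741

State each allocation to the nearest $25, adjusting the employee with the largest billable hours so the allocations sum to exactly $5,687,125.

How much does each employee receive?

Combined billable hours = 605 + 1,527 + 335 + 822 + 741 = 4,030.
Raw shares: Andrade 853,774.35; Chaudhri 2,154,898.23; Delacroix 472,751.09; Ibarra 1,160,004.16; Quinlan 1,045,697.18.
After rounding ($25): Andrade $853,775; Chaudhri $2,154,900; Delacroix $472,750; Ibarra $1,160,000; Quinlan $1,045,700. Sum = $5,687,125.
No rounding difference to absorb.

Andrade: $853,775 · Chaudhri: $2,154,900 · Delacroix: $472,750 · Ibarra: $1,160,000 · Quinlan: $1,045,700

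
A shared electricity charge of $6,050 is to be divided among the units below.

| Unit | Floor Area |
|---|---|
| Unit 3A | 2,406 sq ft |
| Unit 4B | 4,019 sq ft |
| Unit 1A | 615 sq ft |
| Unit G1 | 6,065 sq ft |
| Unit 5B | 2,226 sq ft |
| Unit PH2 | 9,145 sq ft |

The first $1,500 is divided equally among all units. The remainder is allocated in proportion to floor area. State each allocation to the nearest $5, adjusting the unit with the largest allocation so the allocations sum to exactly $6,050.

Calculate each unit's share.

Equal tier: $1,500 ÷ 6 = $250 apiece.
Remainder $4,550 by floor area (total 24,476): Unit 3A 447.27 → $445; Unit 4B 747.12 → $745; Unit 1A 114.33 → $115; Unit G1 1,127.46 → $1,125; Unit 5B 413.81 → $415; Unit PH2 1,700.02 → $1,700.
Rounding difference +$5 on remainder applied to Unit PH2.
Totals: Unit 3A $250 + $445 = $695; Unit 4B $250 + $745 = $995; Unit 1A $250 + $115 = $365; Unit G1 $250 + $1,125 = $1,375; Unit 5B $250 + $415 = $665; Unit PH2 $250 + $1,705 = $1,955.

Unit 3A: $695 · Unit 4B: $995 · Unit 1A: $365 · Unit G1: $1,375 · Unit 5B: $665 · Unit PH2: $1,955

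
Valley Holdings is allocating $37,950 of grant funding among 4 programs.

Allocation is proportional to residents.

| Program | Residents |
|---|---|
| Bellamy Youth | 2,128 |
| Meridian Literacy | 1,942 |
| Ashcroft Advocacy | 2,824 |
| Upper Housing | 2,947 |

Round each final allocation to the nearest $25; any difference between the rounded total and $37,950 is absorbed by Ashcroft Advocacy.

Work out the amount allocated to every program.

Combined residents = 9,841.
Proportional shares: Bellamy Youth 2,128/9,841 × $37,950 = 8,206.24; Meridian Literacy 1,942/9,841 × $37,950 = 7,488.96; Ashcroft Advocacy 2,824/9,841 × $37,950 = 10,890.23; Upper Housing 2,947/9,841 × $37,950 = 11,364.56.
After rounding ($25): Bellamy Youth $8,200; Meridian Literacy $7,500; Ashcroft Advocacy $10,900; Upper Housing $11,375. Sum = $37,975.
Difference $37,950 − $37,975 = −$25 applied to Ashcroft Advocacy: Ashcroft Advocacy becomes $10,875.

Bellamy Youth: $8,200 | Meridian Literacy: $7,500 | Ashcroft Advocacy: $10,875 | Upper Housing: $11,375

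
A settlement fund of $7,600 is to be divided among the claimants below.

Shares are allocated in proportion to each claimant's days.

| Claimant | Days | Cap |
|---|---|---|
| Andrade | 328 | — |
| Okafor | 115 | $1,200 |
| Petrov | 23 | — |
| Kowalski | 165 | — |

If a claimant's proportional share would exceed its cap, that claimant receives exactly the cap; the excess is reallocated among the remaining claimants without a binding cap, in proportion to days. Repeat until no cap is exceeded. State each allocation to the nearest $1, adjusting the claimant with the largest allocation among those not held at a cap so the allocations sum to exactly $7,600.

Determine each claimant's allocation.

Andrade: $4,068 | Okafor: $1,200 | Petrov: $285 | Kowalski: $2,047

Sum of days: 631.
Pro-rata shares before constraints: Andrade 3,950.55; Okafor 1,385.10; Petrov 277.02; Kowalski 1,987.32.
Capped: Okafor ($1,200); residual $6,400 reallocated over remaining days 516.
Shares after redistribution: Andrade 4,068.22 → $4,068; Petrov 285.27 → $285; Kowalski 2,046.51 → $2,047.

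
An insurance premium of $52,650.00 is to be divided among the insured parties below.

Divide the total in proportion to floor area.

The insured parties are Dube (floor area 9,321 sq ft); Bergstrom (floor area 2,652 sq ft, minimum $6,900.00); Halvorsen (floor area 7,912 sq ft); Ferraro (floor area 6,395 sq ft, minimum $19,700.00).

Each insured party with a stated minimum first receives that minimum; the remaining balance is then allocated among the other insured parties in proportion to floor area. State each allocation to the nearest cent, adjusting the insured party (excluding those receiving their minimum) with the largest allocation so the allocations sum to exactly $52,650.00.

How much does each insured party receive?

Guaranteed amounts: Bergstrom $6,900.00; Ferraro $19,700.00. Balance $26,050.00.
Balance split over remaining floor area 17,233: Dube 14,089.9466 → $14,089.95; Halvorsen 11,960.0534 → $11,960.05.

Dube: $14,089.95 | Bergstrom: $6,900.00 | Halvorsen: $11,960.05 | Ferraro: $19,700.00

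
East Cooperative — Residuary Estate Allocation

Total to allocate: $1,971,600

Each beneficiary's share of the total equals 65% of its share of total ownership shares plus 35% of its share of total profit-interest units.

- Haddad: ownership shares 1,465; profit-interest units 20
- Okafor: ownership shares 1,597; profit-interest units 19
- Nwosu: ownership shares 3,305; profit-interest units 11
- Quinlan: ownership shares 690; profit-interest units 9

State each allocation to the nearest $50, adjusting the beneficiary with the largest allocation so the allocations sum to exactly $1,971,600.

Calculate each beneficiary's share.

Ownership shares total 7,057; profit-interest units total 59.
Combined weights (65% ownership shares + 35% profit-interest units): Haddad 0.2536; Okafor 0.2598; Nwosu 0.3697; Quinlan 0.1169.
Proportional shares: Haddad 499,960.32; Okafor 512,235.38; Nwosu 728,838.01; Quinlan 230,566.29.
After rounding ($50): Haddad $499,950; Okafor $512,250; Nwosu $728,850; Quinlan $230,550. Sum = $1,971,600.
Rounded total matches; no reconciliation needed.

Haddad: $499,950 | Okafor: $512,250 | Nwosu: $728,850 | Quinlan: $230,550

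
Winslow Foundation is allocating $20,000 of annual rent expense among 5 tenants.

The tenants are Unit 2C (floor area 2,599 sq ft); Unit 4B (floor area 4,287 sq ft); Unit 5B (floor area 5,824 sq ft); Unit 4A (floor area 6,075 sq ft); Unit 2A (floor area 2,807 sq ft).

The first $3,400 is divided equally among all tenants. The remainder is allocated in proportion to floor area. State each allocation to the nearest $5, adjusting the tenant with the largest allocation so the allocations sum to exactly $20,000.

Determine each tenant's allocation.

Unit 2C: $2,680 | Unit 4B: $3,975 | Unit 5B: $5,160 | Unit 4A: $5,345 | Unit 2A: $2,840

Equal tier: $3,400 ÷ 5 = $680 apiece.
Remainder $16,600 by floor area (total 21,592): Unit 2C 1,998.12 → $2,000; Unit 4B 3,295.86 → $3,295; Unit 5B 4,477.51 → $4,480; Unit 4A 4,670.48 → $4,670; Unit 2A 2,158.03 → $2,160.
Rounding difference −$5 on remainder applied to Unit 4A.
Totals: Unit 2C $680 + $2,000 = $2,680; Unit 4B $680 + $3,295 = $3,975; Unit 5B $680 + $4,480 = $5,160; Unit 4A $680 + $4,665 = $5,345; Unit 2A $680 + $2,160 = $2,840.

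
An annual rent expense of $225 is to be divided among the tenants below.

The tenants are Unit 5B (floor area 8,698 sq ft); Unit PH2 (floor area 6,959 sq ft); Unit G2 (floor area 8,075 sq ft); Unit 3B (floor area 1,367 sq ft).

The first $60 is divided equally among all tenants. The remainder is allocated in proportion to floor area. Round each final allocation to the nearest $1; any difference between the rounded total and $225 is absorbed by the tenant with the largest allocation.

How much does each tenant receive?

Unit 5B: $72 · Unit PH2: $61 · Unit G2: $68 · Unit 3B: $24

Equal tier: $60 ÷ 4 = $15 apiece.
Remainder $165 by floor area (total 25,099): Unit 5B 57.18 → $57; Unit PH2 45.75 → $46; Unit G2 53.08 → $53; Unit 3B 8.99 → $9.
Totals: Unit 5B $15 + $57 = $72; Unit PH2 $15 + $46 = $61; Unit G2 $15 + $53 = $68; Unit 3B $15 + $9 = $24.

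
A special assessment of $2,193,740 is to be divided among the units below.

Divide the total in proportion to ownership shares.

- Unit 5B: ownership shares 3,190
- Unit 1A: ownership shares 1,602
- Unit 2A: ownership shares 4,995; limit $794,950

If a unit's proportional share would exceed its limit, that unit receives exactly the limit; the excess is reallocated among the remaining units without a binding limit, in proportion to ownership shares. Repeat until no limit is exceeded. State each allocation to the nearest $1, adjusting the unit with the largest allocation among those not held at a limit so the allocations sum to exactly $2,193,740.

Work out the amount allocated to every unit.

Ownership shares total: 9,787.
Pro-rata shares before constraints: Unit 5B 715,033.27; Unit 1A 359,085.67; Unit 2A 1,119,621.06.
Cap binds for Unit 2A ($794,950); residual $1,398,790 reallocated over remaining ownership shares 4,792.
Remaining shares: Unit 5B 931,164.46 → $931,164; Unit 1A 467,625.54 → $467,626.

Unit 5B: $931,164; Unit 1A: $467,626; Unit 2A: $794,950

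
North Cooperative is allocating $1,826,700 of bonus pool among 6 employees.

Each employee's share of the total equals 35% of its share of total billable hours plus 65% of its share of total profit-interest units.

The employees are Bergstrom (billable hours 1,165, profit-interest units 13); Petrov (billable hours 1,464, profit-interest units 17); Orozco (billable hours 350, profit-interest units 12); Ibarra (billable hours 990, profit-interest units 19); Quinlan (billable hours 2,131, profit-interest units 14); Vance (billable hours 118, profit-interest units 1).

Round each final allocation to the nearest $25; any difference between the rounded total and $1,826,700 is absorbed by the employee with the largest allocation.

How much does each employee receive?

Totals — billable hours 6,218, profit-interest units 76.
Composite weights (35% billable hours + 65% profit-interest units): Bergstrom 0.1768; Petrov 0.2278; Orozco 0.1223; Ibarra 0.2182; Quinlan 0.2397; Vance 0.0152.
Proportional shares: Bergstrom 322,887.42; Petrov 416,123.46; Orozco 223,464.68; Ibarra 398,632.18; Quinlan 437,836.22; Vance 27,756.05.
At nearest $25: Bergstrom $322,875; Petrov $416,125; Orozco $223,475; Ibarra $398,625; Quinlan $437,825; Vance $27,750. Sum = $1,826,675.
Difference $1,826,700 − $1,826,675 = +$25 applied to largest allocation (Quinlan): Quinlan becomes $437,850.

Bergstrom: $322,875 | Petrov: $416,125 | Orozco: $223,475 | Ibarra: $398,625 | Quinlan: $437,850 | Vance: $27,750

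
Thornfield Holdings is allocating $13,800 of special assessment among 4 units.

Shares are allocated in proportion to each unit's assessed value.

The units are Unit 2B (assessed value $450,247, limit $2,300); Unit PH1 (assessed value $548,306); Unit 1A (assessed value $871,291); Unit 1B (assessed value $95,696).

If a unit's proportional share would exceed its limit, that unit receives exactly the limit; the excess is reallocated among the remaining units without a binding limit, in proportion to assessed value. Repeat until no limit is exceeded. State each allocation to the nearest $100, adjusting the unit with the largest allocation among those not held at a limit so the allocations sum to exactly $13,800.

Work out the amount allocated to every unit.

Sum of assessed value: 1,965,540.
Unconstrained shares: Unit 2B 3,161.17; Unit PH1 3,849.64; Unit 1A 6,117.31; Unit 1B 671.88.
Capped: Unit 2B ($2,300); residual $11,500 reallocated over remaining assessed value 1,515,293.
Remaining shares: Unit PH1 4,161.25 → $4,200; Unit 1A 6,612.48 → $6,600; Unit 1B 726.26 → $700.

Unit 2B: $2,300; Unit PH1: $4,200; Unit 1A: $6,600; Unit 1B: $700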